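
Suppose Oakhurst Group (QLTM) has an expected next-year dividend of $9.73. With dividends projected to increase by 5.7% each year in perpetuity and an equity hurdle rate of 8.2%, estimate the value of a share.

Gordon growth model: P₀ = D₁/(r − g), with D₁ = 9.73 given directly.
P₀ = 9.7300 / (0.082 − 0.057) = 9.7300 / 0.025 = 389.2000

$389.20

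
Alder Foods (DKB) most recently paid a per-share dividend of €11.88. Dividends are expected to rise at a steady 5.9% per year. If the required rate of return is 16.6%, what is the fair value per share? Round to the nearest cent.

Gordon growth model: P₀ = D₁/(r − g). D₁ = 11.88 × (1 + 0.059) = 12.5809.
P₀ = 12.5809 / (0.166 − 0.059) = 12.5809 / 0.107 = 117.5787

€117.58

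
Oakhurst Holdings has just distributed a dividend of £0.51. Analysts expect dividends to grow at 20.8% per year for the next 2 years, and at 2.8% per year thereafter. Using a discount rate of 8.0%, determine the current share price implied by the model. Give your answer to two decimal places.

£13.82

Two-stage DDM. Project D₁…D_2 at 0.208, terminal growth 0.028, discount at r = 0.08.
D_1 = 0.6161
D_2 = 0.7442
Terminal value at t=2: TV = D_3/(r−g) = 0.7651/(0.08−0.028) = 14.7127
P₀ = 0.6161/(1+0.08)^1 + 0.7442/(1+0.08)^2 + 14.7127/(1+0.08)^2 = 13.8223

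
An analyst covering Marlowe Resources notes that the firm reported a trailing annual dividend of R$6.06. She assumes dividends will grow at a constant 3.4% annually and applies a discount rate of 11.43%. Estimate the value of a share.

R$78.03

Gordon growth model: P₀ = D₁/(r − g). D₁ = 6.06 × (1 + 0.034) = 6.2660.
P₀ = 6.2660 / (0.1143 − 0.034) = 6.2660 / 0.0803 = 78.0329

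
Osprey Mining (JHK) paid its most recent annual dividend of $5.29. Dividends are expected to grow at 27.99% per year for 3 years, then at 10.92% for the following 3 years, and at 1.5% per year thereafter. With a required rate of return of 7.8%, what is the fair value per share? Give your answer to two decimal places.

Three-stage DDM. Project D₁…D_6; terminal Gordon value at t=6 with g = 0.015; discount at r = 0.078.
D_1 = 6.7707
D_2 = 8.6658
D_3 = 11.0913
D_4 = 12.3025
D_5 = 13.6459
D_6 = 15.1361
TV_6 = 15.3631/(0.078−0.015) = 243.8590
P₀ = Σ Dₜ/(1+r)ᵗ + TV_6/(1+r)^6 = 206.1114

$206.11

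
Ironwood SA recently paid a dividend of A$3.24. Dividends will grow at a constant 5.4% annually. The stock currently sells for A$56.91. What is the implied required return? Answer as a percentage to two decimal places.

Rearranging the constant-growth DDM: r = D₁/P₀ + g.
D₁ = 3.24 × (1 + 0.054) = 3.4150.
r = 3.4150 / 56.91 + 0.054 = 0.06001 + 0.054 = 0.11401

11.40%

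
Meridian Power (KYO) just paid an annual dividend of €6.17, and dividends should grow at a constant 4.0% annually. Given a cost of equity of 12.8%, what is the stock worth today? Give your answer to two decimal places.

Gordon growth model: P₀ = D₁/(r − g). D₁ = 6.17 × (1 + 0.04) = 6.4168.
P₀ = 6.4168 / (0.128 − 0.04) = 6.4168 / 0.088 = 72.9182

€72.92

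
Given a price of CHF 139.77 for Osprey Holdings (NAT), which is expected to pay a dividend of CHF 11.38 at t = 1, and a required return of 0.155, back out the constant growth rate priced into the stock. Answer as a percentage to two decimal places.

From P₀ = D₁/(r − g), the implied growth is g = r − D₁/P₀.
g = 0.155 − 11.38/139.77 = 0.155 − 0.08142 = 0.07358

7.36%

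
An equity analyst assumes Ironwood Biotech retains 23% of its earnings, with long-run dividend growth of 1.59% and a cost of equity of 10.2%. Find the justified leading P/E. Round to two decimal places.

Payout ratio b = 1 − 0.23 = 0.77.
Justified leading P/E = b/(r−g) = 0.77/(0.102−0.0159) = 8.9431

8.94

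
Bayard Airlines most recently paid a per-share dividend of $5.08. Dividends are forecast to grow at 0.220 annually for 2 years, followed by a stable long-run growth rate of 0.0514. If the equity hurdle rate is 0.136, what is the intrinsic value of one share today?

Two-stage DDM. Project D₁…D_2 at 0.22, terminal growth 0.0514, discount at r = 0.136.
D_1 = 6.1976
D_2 = 7.5611
Terminal value at t=2: TV = D_3/(r−g) = 7.9497/(0.136−0.0514) = 93.9682
P₀ = 6.1976/(1+0.136)^1 + 7.5611/(1+0.136)^2 + 93.9682/(1+0.136)^2 = 84.1303

$84.13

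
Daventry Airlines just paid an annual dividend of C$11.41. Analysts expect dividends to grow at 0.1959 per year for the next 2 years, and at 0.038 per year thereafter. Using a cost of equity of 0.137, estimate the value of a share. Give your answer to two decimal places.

C$156.97

Two-stage DDM. Project D₁…D_2 at 0.1959, terminal growth 0.038, discount at r = 0.137.
D_1 = 13.6452
D_2 = 16.3183
Terminal value at t=2: TV = D_3/(r−g) = 16.9384/(0.137−0.038) = 171.0951
P₀ = 13.6452/(1+0.137)^1 + 16.3183/(1+0.137)^2 + 171.0951/(1+0.137)^2 = 156.9716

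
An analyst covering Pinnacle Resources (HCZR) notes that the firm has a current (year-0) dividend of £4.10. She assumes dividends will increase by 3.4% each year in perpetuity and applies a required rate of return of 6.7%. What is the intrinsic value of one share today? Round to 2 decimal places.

£128.47

Gordon growth model: P₀ = D₁/(r − g). D₁ = 4.10 × (1 + 0.034) = 4.2394.
P₀ = 4.2394 / (0.067 − 0.034) = 4.2394 / 0.033 = 128.4667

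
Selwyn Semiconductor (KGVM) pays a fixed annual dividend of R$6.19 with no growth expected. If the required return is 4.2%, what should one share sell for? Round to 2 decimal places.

R$147.38

Zero-growth DDM (perpetuity): P₀ = D/r = 6.19 / 0.042 = 147.3810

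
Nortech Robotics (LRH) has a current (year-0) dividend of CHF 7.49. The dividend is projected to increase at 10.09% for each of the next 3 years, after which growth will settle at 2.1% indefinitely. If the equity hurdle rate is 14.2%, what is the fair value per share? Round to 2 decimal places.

Two-stage DDM. Project D₁…D_3 at 0.1009, terminal growth 0.021, discount at r = 0.142.
D_1 = 8.2457
D_2 = 9.0777
D_3 = 9.9937
Terminal value at t=3: TV = D_4/(r−g) = 10.2035/(0.142−0.021) = 84.3268
P₀ = 8.2457/(1+0.142)^1 + 9.0777/(1+0.142)^2 + 9.9937/(1+0.142)^3 + 84.3268/(1+0.142)^3 = 77.5108

CHF 77.51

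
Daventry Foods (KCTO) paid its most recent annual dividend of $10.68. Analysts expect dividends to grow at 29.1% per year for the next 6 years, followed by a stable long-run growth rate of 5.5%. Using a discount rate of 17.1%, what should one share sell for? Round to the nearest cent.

Two-stage DDM. Project D₁…D_6 at 0.291, terminal growth 0.055, discount at r = 0.171.
D_1 = 13.7879
D_2 = 17.8002
D_3 = 22.9800
D_4 = 29.6672
D_5 = 38.3003
D_6 = 49.4457
Terminal value at t=6: TV = D_7/(r−g) = 52.1652/(0.171−0.055) = 449.7003
P₀ = 13.7879/(1+0.171)^1 + 17.8002/(1+0.171)^2 + 22.9800/(1+0.171)^3 + 29.6672/(1+0.171)^4 + 38.3003/(1+0.171)^5 + 49.4457/(1+0.171)^6 + 449.7003/(1+0.171)^6 = 265.8309

$265.83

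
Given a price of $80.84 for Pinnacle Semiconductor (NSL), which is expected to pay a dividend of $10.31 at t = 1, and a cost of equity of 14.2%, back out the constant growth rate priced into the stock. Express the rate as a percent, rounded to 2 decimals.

1.45%

From P₀ = D₁/(r − g), the implied growth is g = r − D₁/P₀.
g = 0.142 − 10.31/80.84 = 0.142 − 0.12754 = 0.01446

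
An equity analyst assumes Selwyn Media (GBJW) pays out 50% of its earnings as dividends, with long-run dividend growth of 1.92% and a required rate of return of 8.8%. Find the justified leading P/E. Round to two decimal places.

Justified leading P/E = b/(r−g) = 0.50/(0.088−0.0192) = 7.2674

7.27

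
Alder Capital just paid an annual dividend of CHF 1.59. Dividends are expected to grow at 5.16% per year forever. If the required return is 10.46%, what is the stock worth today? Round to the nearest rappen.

CHF 31.55

Gordon growth model: P₀ = D₁/(r − g). D₁ = 1.59 × (1 + 0.0516) = 1.6720.
P₀ = 1.6720 / (0.1046 − 0.0516) = 1.6720 / 0.053 = 31.5480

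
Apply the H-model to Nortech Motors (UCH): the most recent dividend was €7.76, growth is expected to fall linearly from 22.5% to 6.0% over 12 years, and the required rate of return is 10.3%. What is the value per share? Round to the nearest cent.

H-model: P₀ = D₀[(1+g_L) + H(g_S−g_L)]/(r−g_L), with H = 12/2 = 6.
P₀ = 7.76 × [(1+0.06) + 6×(0.225−0.06)] / (0.103−0.06)
   = 7.76 × 2.0500 / 0.043 = 369.9535

€369.95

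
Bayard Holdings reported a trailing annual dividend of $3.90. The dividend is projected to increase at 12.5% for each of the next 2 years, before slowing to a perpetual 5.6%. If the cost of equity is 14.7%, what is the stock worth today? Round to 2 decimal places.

Two-stage DDM. Project D₁…D_2 at 0.125, terminal growth 0.056, discount at r = 0.147.
D_1 = 4.3875
D_2 = 4.9359
Terminal value at t=2: TV = D_3/(r−g) = 5.2124/(0.147−0.056) = 57.2786
P₀ = 4.3875/(1+0.147)^1 + 4.9359/(1+0.147)^2 + 57.2786/(1+0.147)^2 = 51.1147

$51.11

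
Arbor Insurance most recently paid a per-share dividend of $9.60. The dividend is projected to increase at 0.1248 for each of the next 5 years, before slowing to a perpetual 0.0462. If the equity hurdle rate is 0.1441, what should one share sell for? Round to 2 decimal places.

Two-stage DDM. Project D₁…D_5 at 0.1248, terminal growth 0.0462, discount at r = 0.1441.
D_1 = 10.7981
D_2 = 12.1457
D_3 = 13.6615
D_4 = 15.3664
D_5 = 17.2841
Terminal value at t=5: TV = D_6/(r−g) = 18.0827/(0.1441−0.0462) = 184.7055
P₀ = 10.7981/(1+0.1441)^1 + 12.1457/(1+0.1441)^2 + 13.6615/(1+0.1441)^3 + 15.3664/(1+0.1441)^4 + 17.2841/(1+0.1441)^5 + 184.7055/(1+0.1441)^5 = 139.8484

$139.85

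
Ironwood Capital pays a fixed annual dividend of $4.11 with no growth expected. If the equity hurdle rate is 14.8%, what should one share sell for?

$27.77

Zero-growth DDM (perpetuity): P₀ = D/r = 4.11 / 0.148 = 27.7703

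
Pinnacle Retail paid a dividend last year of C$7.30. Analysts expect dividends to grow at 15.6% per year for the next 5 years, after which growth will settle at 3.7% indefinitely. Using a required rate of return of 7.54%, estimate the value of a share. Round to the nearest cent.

C$328.52

Two-stage DDM. Project D₁…D_5 at 0.156, terminal growth 0.037, discount at r = 0.0754.
D_1 = 8.4388
D_2 = 9.7553
D_3 = 11.2771
D_4 = 13.0363
D_5 = 15.0700
Terminal value at t=5: TV = D_6/(r−g) = 15.6275/(0.0754−0.037) = 406.9673
P₀ = 8.4388/(1+0.0754)^1 + 9.7553/(1+0.0754)^2 + 11.2771/(1+0.0754)^3 + 13.0363/(1+0.0754)^4 + 15.0700/(1+0.0754)^5 + 406.9673/(1+0.0754)^5 = 328.5243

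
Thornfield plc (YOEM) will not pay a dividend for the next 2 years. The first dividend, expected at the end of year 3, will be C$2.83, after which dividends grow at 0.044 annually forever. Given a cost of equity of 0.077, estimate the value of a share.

Deferred-dividend DDM. At t=2 the remaining stream is a growing perpetuity with first payment D_3 = 2.83.
V_2 = D_3/(r−g) = 2.83/(0.077−0.044) = 85.7576
P₀ = V_2/(1+r)^2 = 85.7576/(1+0.077)^2 = 73.9335

C$73.93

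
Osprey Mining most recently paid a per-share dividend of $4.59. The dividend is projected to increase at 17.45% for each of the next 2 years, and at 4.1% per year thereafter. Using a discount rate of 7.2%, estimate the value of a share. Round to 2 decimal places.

$195.56

Two-stage DDM. Project D₁…D_2 at 0.1745, terminal growth 0.041, discount at r = 0.072.
D_1 = 5.3910
D_2 = 6.3317
Terminal value at t=2: TV = D_3/(r−g) = 6.5913/(0.072−0.041) = 212.6218
P₀ = 5.3910/(1+0.072)^1 + 6.3317/(1+0.072)^2 + 212.6218/(1+0.072)^2 = 195.5584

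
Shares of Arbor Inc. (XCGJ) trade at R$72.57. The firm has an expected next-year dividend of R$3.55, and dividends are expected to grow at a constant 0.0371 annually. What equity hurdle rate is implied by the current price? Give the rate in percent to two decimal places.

Rearranging the constant-growth DDM: r = D₁/P₀ + g.
r = 3.5500 / 72.57 + 0.0371 = 0.04892 + 0.0371 = 0.08602

8.60%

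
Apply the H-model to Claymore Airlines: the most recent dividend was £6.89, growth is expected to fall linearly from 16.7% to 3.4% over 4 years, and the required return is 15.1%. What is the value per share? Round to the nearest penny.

£76.56

H-model: P₀ = D₀[(1+g_L) + H(g_S−g_L)]/(r−g_L), with H = 4/2 = 2.
P₀ = 6.89 × [(1+0.034) + 2×(0.167−0.034)] / (0.151−0.034)
   = 6.89 × 1.3000 / 0.117 = 76.5556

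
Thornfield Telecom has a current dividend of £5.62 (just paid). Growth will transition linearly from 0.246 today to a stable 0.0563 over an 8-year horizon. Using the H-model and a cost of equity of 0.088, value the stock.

H-model: P₀ = D₀[(1+g_L) + H(g_S−g_L)]/(r−g_L), with H = 8/2 = 4.
P₀ = 5.62 × [(1+0.0563) + 4×(0.246−0.0563)] / (0.088−0.0563)
   = 5.62 × 1.8151 / 0.0317 = 321.7938

£321.79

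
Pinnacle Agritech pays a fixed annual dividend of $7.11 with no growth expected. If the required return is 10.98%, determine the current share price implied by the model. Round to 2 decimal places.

$64.75

Zero-growth DDM (perpetuity): P₀ = D/r = 7.11 / 0.1098 = 64.7541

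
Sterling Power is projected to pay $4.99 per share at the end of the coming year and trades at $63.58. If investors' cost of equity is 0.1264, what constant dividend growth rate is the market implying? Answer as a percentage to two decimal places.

4.79%

From P₀ = D₁/(r − g), the implied growth is g = r − D₁/P₀.
g = 0.1264 − 4.99/63.58 = 0.1264 − 0.07848 = 0.04792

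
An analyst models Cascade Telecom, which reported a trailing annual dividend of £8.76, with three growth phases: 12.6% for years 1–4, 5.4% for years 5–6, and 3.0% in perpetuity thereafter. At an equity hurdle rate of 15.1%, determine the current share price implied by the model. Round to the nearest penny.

Three-stage DDM. Project D₁…D_6; terminal Gordon value at t=6 with g = 0.03; discount at r = 0.151.
D_1 = 9.8638
D_2 = 11.1066
D_3 = 12.5060
D_4 = 14.0818
D_5 = 14.8422
D_6 = 15.6437
TV_6 = 16.1130/(0.151−0.03) = 133.1652
P₀ = Σ Dₜ/(1+r)ᵗ + TV_6/(1+r)^6 = 104.5249

£104.52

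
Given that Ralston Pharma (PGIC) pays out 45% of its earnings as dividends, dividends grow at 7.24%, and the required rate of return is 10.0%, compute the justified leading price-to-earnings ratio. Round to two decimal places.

16.30

Justified leading P/E = b/(r−g) = 0.45/(0.1−0.0724) = 16.3043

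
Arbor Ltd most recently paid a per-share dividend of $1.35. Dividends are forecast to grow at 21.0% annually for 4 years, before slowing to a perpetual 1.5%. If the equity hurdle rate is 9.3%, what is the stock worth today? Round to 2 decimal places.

Two-stage DDM. Project D₁…D_4 at 0.21, terminal growth 0.015, discount at r = 0.093.
D_1 = 1.6335
D_2 = 1.9765
D_3 = 2.3916
D_4 = 2.8938
Terminal value at t=4: TV = D_5/(r−g) = 2.9373/(0.093−0.015) = 37.6571
P₀ = 1.6335/(1+0.093)^1 + 1.9765/(1+0.093)^2 + 2.3916/(1+0.093)^3 + 2.8938/(1+0.093)^4 + 37.6571/(1+0.093)^4 = 33.3938

$33.39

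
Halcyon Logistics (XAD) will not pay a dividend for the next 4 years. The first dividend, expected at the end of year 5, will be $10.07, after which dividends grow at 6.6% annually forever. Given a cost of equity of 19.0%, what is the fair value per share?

$40.50

Deferred-dividend DDM. At t=4 the remaining stream is a growing perpetuity with first payment D_5 = 10.07.
V_4 = D_5/(r−g) = 10.07/(0.19−0.066) = 81.2097
P₀ = V_4/(1+r)^4 = 81.2097/(1+0.19)^4 = 40.4967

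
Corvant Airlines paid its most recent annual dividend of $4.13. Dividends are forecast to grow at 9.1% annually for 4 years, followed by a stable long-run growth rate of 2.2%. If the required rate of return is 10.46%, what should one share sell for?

$64.65

Two-stage DDM. Project D₁…D_4 at 0.091, terminal growth 0.022, discount at r = 0.1046.
D_1 = 4.5058
D_2 = 4.9159
D_3 = 5.3632
D_4 = 5.8513
Terminal value at t=4: TV = D_5/(r−g) = 5.9800/(0.1046−0.022) = 72.3969
P₀ = 4.5058/(1+0.1046)^1 + 4.9159/(1+0.1046)^2 + 5.3632/(1+0.1046)^3 + 5.8513/(1+0.1046)^4 + 72.3969/(1+0.1046)^4 = 64.6472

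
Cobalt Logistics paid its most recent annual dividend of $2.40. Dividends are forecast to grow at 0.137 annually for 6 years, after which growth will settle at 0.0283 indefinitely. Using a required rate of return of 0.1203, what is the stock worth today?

$44.49

Two-stage DDM. Project D₁…D_6 at 0.137, terminal growth 0.0283, discount at r = 0.1203.
D_1 = 2.7288
D_2 = 3.1026
D_3 = 3.5277
D_4 = 4.0110
D_5 = 4.5605
D_6 = 5.1853
Terminal value at t=6: TV = D_7/(r−g) = 5.3320/(0.1203−0.0283) = 57.9570
P₀ = 2.7288/(1+0.1203)^1 + 3.1026/(1+0.1203)^2 + 3.5277/(1+0.1203)^3 + 4.0110/(1+0.1203)^4 + 4.5605/(1+0.1203)^5 + 5.1853/(1+0.1203)^6 + 57.9570/(1+0.1203)^6 = 44.4859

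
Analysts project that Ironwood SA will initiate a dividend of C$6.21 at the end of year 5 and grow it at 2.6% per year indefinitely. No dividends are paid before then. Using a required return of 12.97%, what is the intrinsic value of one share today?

Deferred-dividend DDM. At t=4 the remaining stream is a growing perpetuity with first payment D_5 = 6.21.
V_4 = D_5/(r−g) = 6.21/(0.1297−0.026) = 59.8843
P₀ = V_4/(1+r)^4 = 59.8843/(1+0.1297)^4 = 36.7672

C$36.77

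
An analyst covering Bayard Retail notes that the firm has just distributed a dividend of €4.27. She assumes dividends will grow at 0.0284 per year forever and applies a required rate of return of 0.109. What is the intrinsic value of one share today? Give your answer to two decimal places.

Gordon growth model: P₀ = D₁/(r − g). D₁ = 4.27 × (1 + 0.0284) = 4.3913.
P₀ = 4.3913 / (0.109 − 0.0284) = 4.3913 / 0.0806 = 54.4822

€54.48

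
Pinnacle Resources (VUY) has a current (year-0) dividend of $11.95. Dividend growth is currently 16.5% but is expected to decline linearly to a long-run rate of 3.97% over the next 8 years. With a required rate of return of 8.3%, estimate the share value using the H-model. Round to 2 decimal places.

$425.26

H-model: P₀ = D₀[(1+g_L) + H(g_S−g_L)]/(r−g_L), with H = 8/2 = 4.
P₀ = 11.95 × [(1+0.0397) + 4×(0.165−0.0397)] / (0.083−0.0397)
   = 11.95 × 1.5409 / 0.0433 = 425.2599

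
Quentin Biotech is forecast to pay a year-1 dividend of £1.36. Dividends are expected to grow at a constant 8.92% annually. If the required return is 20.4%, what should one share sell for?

Gordon growth model: P₀ = D₁/(r − g), with D₁ = 1.36 given directly.
P₀ = 1.3600 / (0.204 − 0.0892) = 1.3600 / 0.1148 = 11.8467

£11.85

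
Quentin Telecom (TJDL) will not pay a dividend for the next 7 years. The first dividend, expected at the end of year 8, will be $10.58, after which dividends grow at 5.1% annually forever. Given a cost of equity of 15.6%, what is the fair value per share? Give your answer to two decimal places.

$36.53

Deferred-dividend DDM. At t=7 the remaining stream is a growing perpetuity with first payment D_8 = 10.58.
V_7 = D_8/(r−g) = 10.58/(0.156−0.051) = 100.7619
P₀ = V_7/(1+r)^7 = 100.7619/(1+0.156)^7 = 36.5251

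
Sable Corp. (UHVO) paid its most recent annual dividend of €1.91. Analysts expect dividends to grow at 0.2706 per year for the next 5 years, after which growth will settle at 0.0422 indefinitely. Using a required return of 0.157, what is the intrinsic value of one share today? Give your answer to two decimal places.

Two-stage DDM. Project D₁…D_5 at 0.2706, terminal growth 0.0422, discount at r = 0.157.
D_1 = 2.4268
D_2 = 3.0836
D_3 = 3.9180
D_4 = 4.9782
D_5 = 6.3252
Terminal value at t=5: TV = D_6/(r−g) = 6.5922/(0.157−0.0422) = 57.4231
P₀ = 2.4268/(1+0.157)^1 + 3.0836/(1+0.157)^2 + 3.9180/(1+0.157)^3 + 4.9782/(1+0.157)^4 + 6.3252/(1+0.157)^5 + 57.4231/(1+0.157)^5 = 40.4556

€40.46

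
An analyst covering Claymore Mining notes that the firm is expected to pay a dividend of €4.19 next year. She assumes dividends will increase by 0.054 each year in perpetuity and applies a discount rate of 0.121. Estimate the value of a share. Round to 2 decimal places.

Gordon growth model: P₀ = D₁/(r − g), with D₁ = 4.19 given directly.
P₀ = 4.1900 / (0.121 − 0.054) = 4.1900 / 0.067 = 62.5373

€62.54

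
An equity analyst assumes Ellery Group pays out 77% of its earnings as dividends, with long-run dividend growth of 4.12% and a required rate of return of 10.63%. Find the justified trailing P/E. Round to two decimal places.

Justified trailing P/E = b(1+g)/(r−g) = 0.77×(1+0.0412)/(0.1063−0.0412) = 12.3153

12.32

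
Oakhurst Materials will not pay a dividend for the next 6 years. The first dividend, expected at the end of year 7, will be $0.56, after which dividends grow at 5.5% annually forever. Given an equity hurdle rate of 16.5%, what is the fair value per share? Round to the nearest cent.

Deferred-dividend DDM. At t=6 the remaining stream is a growing perpetuity with first payment D_7 = 0.56.
V_6 = D_7/(r−g) = 0.56/(0.165−0.055) = 5.0909
P₀ = V_6/(1+r)^6 = 5.0909/(1+0.165)^6 = 2.0363

$2.04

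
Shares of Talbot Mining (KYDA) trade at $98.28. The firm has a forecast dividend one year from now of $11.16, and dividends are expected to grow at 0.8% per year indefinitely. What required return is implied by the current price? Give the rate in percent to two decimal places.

Rearranging the constant-growth DDM: r = D₁/P₀ + g.
r = 11.1600 / 98.28 + 0.008 = 0.11355 + 0.008 = 0.12155

12.16%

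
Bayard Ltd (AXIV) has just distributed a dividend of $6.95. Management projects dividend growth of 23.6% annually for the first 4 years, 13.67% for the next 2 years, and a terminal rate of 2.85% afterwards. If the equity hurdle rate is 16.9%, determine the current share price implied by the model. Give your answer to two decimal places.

$108.79

Three-stage DDM. Project D₁…D_6; terminal Gordon value at t=6 with g = 0.0285; discount at r = 0.169.
D_1 = 8.5902
D_2 = 10.6175
D_3 = 13.1232
D_4 = 16.2203
D_5 = 18.4376
D_6 = 20.9580
TV_6 = 21.5553/(0.169−0.0285) = 153.4187
P₀ = Σ Dₜ/(1+r)ᵗ + TV_6/(1+r)^6 = 108.7923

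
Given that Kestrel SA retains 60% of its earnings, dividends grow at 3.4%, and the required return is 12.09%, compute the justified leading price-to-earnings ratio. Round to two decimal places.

Payout ratio b = 1 − 0.60 = 0.40.
Justified leading P/E = b/(r−g) = 0.40/(0.1209−0.034) = 4.6030

4.60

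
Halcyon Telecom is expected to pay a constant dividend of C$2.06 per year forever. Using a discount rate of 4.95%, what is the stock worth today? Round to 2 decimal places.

Zero-growth DDM (perpetuity): P₀ = D/r = 2.06 / 0.0495 = 41.6162

C$41.62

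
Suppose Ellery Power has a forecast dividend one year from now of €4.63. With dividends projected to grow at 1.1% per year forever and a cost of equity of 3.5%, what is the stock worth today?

Gordon growth model: P₀ = D₁/(r − g), with D₁ = 4.63 given directly.
P₀ = 4.6300 / (0.035 − 0.011) = 4.6300 / 0.024 = 192.9167

€192.92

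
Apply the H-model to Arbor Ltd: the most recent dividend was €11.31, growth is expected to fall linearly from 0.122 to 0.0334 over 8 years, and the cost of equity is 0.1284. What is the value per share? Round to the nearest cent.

€165.22

H-model: P₀ = D₀[(1+g_L) + H(g_S−g_L)]/(r−g_L), with H = 8/2 = 4.
P₀ = 11.31 × [(1+0.0334) + 4×(0.122−0.0334)] / (0.1284−0.0334)
   = 11.31 × 1.3878 / 0.095 = 165.2212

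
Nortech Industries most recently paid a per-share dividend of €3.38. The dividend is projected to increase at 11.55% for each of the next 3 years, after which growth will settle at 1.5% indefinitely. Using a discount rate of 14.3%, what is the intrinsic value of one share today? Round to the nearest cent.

€34.57

Two-stage DDM. Project D₁…D_3 at 0.1155, terminal growth 0.015, discount at r = 0.143.
D_1 = 3.7704
D_2 = 4.2059
D_3 = 4.6916
Terminal value at t=3: TV = D_4/(r−g) = 4.7620/(0.143−0.015) = 37.2033
P₀ = 3.7704/(1+0.143)^1 + 4.2059/(1+0.143)^2 + 4.6916/(1+0.143)^3 + 37.2033/(1+0.143)^3 = 34.5738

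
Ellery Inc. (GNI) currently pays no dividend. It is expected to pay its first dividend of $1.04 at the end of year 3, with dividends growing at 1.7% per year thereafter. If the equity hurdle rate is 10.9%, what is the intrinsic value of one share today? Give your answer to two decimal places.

$9.19

Deferred-dividend DDM. At t=2 the remaining stream is a growing perpetuity with first payment D_3 = 1.04.
V_2 = D_3/(r−g) = 1.04/(0.109−0.017) = 11.3043
P₀ = V_2/(1+r)^2 = 11.3043/(1+0.109)^2 = 9.1914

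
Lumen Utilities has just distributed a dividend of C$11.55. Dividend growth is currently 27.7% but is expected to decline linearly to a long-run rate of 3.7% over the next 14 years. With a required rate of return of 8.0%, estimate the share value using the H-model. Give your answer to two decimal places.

C$729.80

H-model: P₀ = D₀[(1+g_L) + H(g_S−g_L)]/(r−g_L), with H = 14/2 = 7.
P₀ = 11.55 × [(1+0.037) + 7×(0.277−0.037)] / (0.08−0.037)
   = 11.55 × 2.7170 / 0.043 = 729.7988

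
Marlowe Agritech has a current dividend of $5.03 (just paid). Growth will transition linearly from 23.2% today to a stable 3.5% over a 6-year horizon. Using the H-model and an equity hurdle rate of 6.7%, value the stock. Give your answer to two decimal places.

$255.59

H-model: P₀ = D₀[(1+g_L) + H(g_S−g_L)]/(r−g_L), with H = 6/2 = 3.
P₀ = 5.03 × [(1+0.035) + 3×(0.232−0.035)] / (0.067−0.035)
   = 5.03 × 1.6260 / 0.032 = 255.5869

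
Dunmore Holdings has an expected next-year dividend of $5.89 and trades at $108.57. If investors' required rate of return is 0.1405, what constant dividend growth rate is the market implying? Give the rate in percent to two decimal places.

From P₀ = D₁/(r − g), the implied growth is g = r − D₁/P₀.
g = 0.1405 − 5.89/108.57 = 0.1405 − 0.05425 = 0.08625

8.62%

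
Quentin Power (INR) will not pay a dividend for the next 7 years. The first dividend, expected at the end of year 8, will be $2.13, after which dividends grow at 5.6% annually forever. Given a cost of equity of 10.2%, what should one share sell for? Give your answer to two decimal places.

$23.46

Deferred-dividend DDM. At t=7 the remaining stream is a growing perpetuity with first payment D_8 = 2.13.
V_7 = D_8/(r−g) = 2.13/(0.102−0.056) = 46.3043
P₀ = V_7/(1+r)^7 = 46.3043/(1+0.102)^7 = 23.4612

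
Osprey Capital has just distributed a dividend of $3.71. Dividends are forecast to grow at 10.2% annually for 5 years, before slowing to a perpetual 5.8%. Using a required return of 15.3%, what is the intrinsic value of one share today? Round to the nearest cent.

$49.18

Two-stage DDM. Project D₁…D_5 at 0.102, terminal growth 0.058, discount at r = 0.153.
D_1 = 4.0884
D_2 = 4.5054
D_3 = 4.9650
D_4 = 5.4714
D_5 = 6.0295
Terminal value at t=5: TV = D_6/(r−g) = 6.3792/(0.153−0.058) = 67.1497
P₀ = 4.0884/(1+0.153)^1 + 4.5054/(1+0.153)^2 + 4.9650/(1+0.153)^3 + 5.4714/(1+0.153)^4 + 6.0295/(1+0.153)^5 + 67.1497/(1+0.153)^5 = 49.1821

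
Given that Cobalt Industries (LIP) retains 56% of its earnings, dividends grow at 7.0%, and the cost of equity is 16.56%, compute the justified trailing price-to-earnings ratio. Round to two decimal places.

4.92

Payout ratio b = 1 − 0.56 = 0.44.
Justified trailing P/E = b(1+g)/(r−g) = 0.44×(1+0.07)/(0.1656−0.07) = 4.9247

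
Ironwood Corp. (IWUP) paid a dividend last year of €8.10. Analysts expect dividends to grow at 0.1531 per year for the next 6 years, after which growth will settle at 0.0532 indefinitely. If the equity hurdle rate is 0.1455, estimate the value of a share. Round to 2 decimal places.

Two-stage DDM. Project D₁…D_6 at 0.1531, terminal growth 0.0532, discount at r = 0.1455.
D_1 = 9.3401
D_2 = 10.7701
D_3 = 12.4190
D_4 = 14.3203
D_5 = 16.5128
D_6 = 19.0409
Terminal value at t=6: TV = D_7/(r−g) = 20.0538/(0.1455−0.0532) = 217.2681
P₀ = 9.3401/(1+0.1455)^1 + 10.7701/(1+0.1455)^2 + 12.4190/(1+0.1455)^3 + 14.3203/(1+0.1455)^4 + 16.5128/(1+0.1455)^5 + 19.0409/(1+0.1455)^6 + 217.2681/(1+0.1455)^6 = 145.9080

€145.91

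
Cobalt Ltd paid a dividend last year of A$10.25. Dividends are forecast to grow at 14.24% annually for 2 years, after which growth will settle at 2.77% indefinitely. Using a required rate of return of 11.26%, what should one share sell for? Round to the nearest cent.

A$152.14

Two-stage DDM. Project D₁…D_2 at 0.1424, terminal growth 0.0277, discount at r = 0.1126.
D_1 = 11.7096
D_2 = 13.3770
Terminal value at t=2: TV = D_3/(r−g) = 13.7476/(0.1126−0.0277) = 161.9269
P₀ = 11.7096/(1+0.1126)^1 + 13.3770/(1+0.1126)^2 + 161.9269/(1+0.1126)^2 = 152.1409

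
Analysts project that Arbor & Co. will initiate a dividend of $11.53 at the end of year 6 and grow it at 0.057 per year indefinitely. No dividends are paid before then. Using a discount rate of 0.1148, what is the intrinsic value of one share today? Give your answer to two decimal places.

Deferred-dividend DDM. At t=5 the remaining stream is a growing perpetuity with first payment D_6 = 11.53.
V_5 = D_6/(r−g) = 11.53/(0.1148−0.057) = 199.4810
P₀ = V_5/(1+r)^5 = 199.4810/(1+0.1148)^5 = 115.8555

$115.86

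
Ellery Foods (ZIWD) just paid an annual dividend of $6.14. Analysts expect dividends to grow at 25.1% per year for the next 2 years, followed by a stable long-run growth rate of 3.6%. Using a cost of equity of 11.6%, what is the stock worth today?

$114.51

Two-stage DDM. Project D₁…D_2 at 0.251, terminal growth 0.036, discount at r = 0.116.
D_1 = 7.6811
D_2 = 9.6091
Terminal value at t=2: TV = D_3/(r−g) = 9.9550/(0.116−0.036) = 124.4379
P₀ = 7.6811/(1+0.116)^1 + 9.6091/(1+0.116)^2 + 124.4379/(1+0.116)^2 = 114.5116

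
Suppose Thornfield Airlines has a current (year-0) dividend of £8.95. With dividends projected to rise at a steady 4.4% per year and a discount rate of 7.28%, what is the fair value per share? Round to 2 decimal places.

£324.44

Gordon growth model: P₀ = D₁/(r − g). D₁ = 8.95 × (1 + 0.044) = 9.3438.
P₀ = 9.3438 / (0.0728 − 0.044) = 9.3438 / 0.0288 = 324.4375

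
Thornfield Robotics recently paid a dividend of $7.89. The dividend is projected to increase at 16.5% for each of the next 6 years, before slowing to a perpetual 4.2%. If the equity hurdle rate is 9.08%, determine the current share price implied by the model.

$310.02

Two-stage DDM. Project D₁…D_6 at 0.165, terminal growth 0.042, discount at r = 0.0908.
D_1 = 9.1919
D_2 = 10.7085
D_3 = 12.4754
D_4 = 14.5339
D_5 = 16.9319
D_6 = 19.7257
Terminal value at t=6: TV = D_7/(r−g) = 20.5542/(0.0908−0.042) = 421.1923
P₀ = 9.1919/(1+0.0908)^1 + 10.7085/(1+0.0908)^2 + 12.4754/(1+0.0908)^3 + 14.5339/(1+0.0908)^4 + 16.9319/(1+0.0908)^5 + 19.7257/(1+0.0908)^6 + 421.1923/(1+0.0908)^6 = 310.0193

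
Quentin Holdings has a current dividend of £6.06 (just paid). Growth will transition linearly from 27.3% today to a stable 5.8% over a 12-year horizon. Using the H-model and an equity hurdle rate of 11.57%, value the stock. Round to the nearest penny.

H-model: P₀ = D₀[(1+g_L) + H(g_S−g_L)]/(r−g_L), with H = 12/2 = 6.
P₀ = 6.06 × [(1+0.058) + 6×(0.273−0.058)] / (0.1157−0.058)
   = 6.06 × 2.3480 / 0.0577 = 246.6010

£246.60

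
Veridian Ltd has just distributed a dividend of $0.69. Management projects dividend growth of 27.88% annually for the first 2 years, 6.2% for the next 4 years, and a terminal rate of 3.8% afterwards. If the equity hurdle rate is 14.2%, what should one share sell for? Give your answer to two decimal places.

Three-stage DDM. Project D₁…D_6; terminal Gordon value at t=6 with g = 0.038; discount at r = 0.142.
D_1 = 0.8824
D_2 = 1.1284
D_3 = 1.1983
D_4 = 1.2726
D_5 = 1.3515
D_6 = 1.4353
TV_6 = 1.4899/(0.142−0.038) = 14.3257
P₀ = Σ Dₜ/(1+r)ᵗ + TV_6/(1+r)^6 = 10.9919

$10.99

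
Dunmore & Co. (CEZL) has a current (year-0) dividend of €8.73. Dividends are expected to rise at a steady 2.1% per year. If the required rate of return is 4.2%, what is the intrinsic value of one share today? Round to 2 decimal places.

€424.44

Gordon growth model: P₀ = D₁/(r − g). D₁ = 8.73 × (1 + 0.021) = 8.9133.
P₀ = 8.9133 / (0.042 − 0.021) = 8.9133 / 0.021 = 424.4443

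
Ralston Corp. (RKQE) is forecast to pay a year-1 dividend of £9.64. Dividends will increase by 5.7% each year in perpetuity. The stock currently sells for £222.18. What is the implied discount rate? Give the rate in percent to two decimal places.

Rearranging the constant-growth DDM: r = D₁/P₀ + g.
r = 9.6400 / 222.18 + 0.057 = 0.04339 + 0.057 = 0.10039

10.04%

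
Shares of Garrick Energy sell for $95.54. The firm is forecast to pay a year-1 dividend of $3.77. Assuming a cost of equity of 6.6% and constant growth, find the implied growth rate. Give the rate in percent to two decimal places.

From P₀ = D₁/(r − g), the implied growth is g = r − D₁/P₀.
g = 0.066 − 3.77/95.54 = 0.066 − 0.03946 = 0.02654

2.65%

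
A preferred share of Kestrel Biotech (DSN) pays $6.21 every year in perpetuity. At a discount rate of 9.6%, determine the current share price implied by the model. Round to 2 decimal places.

Zero-growth DDM (perpetuity): P₀ = D/r = 6.21 / 0.096 = 64.6875

$64.69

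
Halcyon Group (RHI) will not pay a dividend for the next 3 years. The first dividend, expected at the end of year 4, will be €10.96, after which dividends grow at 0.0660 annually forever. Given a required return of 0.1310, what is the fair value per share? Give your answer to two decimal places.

€116.55

Deferred-dividend DDM. At t=3 the remaining stream is a growing perpetuity with first payment D_4 = 10.96.
V_3 = D_4/(r−g) = 10.96/(0.131−0.066) = 168.6154
P₀ = V_3/(1+r)^3 = 168.6154/(1+0.131)^3 = 116.5492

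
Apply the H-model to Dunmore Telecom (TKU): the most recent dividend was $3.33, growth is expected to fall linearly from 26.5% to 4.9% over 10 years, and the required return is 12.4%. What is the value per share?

H-model: P₀ = D₀[(1+g_L) + H(g_S−g_L)]/(r−g_L), with H = 10/2 = 5.
P₀ = 3.33 × [(1+0.049) + 5×(0.265−0.049)] / (0.124−0.049)
   = 3.33 × 2.1290 / 0.075 = 94.5276

$94.53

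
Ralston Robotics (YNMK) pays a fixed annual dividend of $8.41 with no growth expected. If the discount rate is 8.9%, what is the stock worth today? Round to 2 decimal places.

$94.49

Zero-growth DDM (perpetuity): P₀ = D/r = 8.41 / 0.089 = 94.4944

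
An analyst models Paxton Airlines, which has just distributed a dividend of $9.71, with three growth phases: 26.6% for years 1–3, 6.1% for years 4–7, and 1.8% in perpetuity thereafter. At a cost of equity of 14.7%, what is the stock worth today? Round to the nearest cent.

Three-stage DDM. Project D₁…D_7; terminal Gordon value at t=7 with g = 0.018; discount at r = 0.147.
D_1 = 12.2929
D_2 = 15.5628
D_3 = 19.7025
D_4 = 20.9043
D_5 = 22.1795
D_6 = 23.5324
D_7 = 24.9679
TV_7 = 25.4173/(0.147−0.018) = 197.0334
P₀ = Σ Dₜ/(1+r)ᵗ + TV_7/(1+r)^7 = 154.1860

$154.19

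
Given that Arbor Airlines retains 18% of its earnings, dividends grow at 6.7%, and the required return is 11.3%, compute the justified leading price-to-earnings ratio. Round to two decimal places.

Payout ratio b = 1 − 0.18 = 0.82.
Justified leading P/E = b/(r−g) = 0.82/(0.113−0.067) = 17.8261

17.83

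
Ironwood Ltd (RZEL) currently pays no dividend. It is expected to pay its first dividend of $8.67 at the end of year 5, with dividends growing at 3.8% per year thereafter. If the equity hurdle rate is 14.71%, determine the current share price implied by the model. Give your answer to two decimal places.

Deferred-dividend DDM. At t=4 the remaining stream is a growing perpetuity with first payment D_5 = 8.67.
V_4 = D_5/(r−g) = 8.67/(0.1471−0.038) = 79.4684
P₀ = V_4/(1+r)^4 = 79.4684/(1+0.1471)^4 = 45.8975

$45.90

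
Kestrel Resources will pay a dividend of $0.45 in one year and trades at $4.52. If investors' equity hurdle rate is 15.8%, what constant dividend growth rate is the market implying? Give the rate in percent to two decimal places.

From P₀ = D₁/(r − g), the implied growth is g = r − D₁/P₀.
g = 0.158 − 0.45/4.52 = 0.158 − 0.09956 = 0.05844

5.84%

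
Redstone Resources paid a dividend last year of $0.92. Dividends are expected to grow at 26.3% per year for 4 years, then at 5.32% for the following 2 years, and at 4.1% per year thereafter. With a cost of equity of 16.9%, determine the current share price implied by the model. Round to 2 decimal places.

Three-stage DDM. Project D₁…D_6; terminal Gordon value at t=6 with g = 0.041; discount at r = 0.169.
D_1 = 1.1620
D_2 = 1.4676
D_3 = 1.8535
D_4 = 2.3410
D_5 = 2.4655
D_6 = 2.5967
TV_6 = 2.7032/(0.169−0.041) = 21.1185
P₀ = Σ Dₜ/(1+r)ᵗ + TV_6/(1+r)^6 = 14.9037

$14.90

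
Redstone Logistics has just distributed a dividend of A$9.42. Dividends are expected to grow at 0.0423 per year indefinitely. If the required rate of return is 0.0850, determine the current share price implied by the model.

A$229.94

Gordon growth model: P₀ = D₁/(r − g). D₁ = 9.42 × (1 + 0.0423) = 9.8185.
P₀ = 9.8185 / (0.085 − 0.0423) = 9.8185 / 0.0427 = 229.9407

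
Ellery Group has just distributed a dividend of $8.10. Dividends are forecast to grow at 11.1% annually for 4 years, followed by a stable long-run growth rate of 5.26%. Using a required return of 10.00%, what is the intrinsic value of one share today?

$220.40

Two-stage DDM. Project D₁…D_4 at 0.111, terminal growth 0.0526, discount at r = 0.1.
D_1 = 8.9991
D_2 = 9.9980
D_3 = 11.1078
D_4 = 12.3407
Terminal value at t=4: TV = D_5/(r−g) = 12.9899/(0.1−0.0526) = 274.0478
P₀ = 8.9991/(1+0.1)^1 + 9.9980/(1+0.1)^2 + 11.1078/(1+0.1)^3 + 12.3407/(1+0.1)^4 + 274.0478/(1+0.1)^4 = 220.3965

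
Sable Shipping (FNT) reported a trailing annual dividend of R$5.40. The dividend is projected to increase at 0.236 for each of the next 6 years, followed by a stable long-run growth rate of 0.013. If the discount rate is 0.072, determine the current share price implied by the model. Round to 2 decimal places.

R$272.73

Two-stage DDM. Project D₁…D_6 at 0.236, terminal growth 0.013, discount at r = 0.072.
D_1 = 6.6744
D_2 = 8.2496
D_3 = 10.1965
D_4 = 12.6028
D_5 = 15.5771
D_6 = 19.2533
Terminal value at t=6: TV = D_7/(r−g) = 19.5036/(0.072−0.013) = 330.5689
P₀ = 6.6744/(1+0.072)^1 + 8.2496/(1+0.072)^2 + 10.1965/(1+0.072)^3 + 12.6028/(1+0.072)^4 + 15.5771/(1+0.072)^5 + 19.2533/(1+0.072)^6 + 330.5689/(1+0.072)^6 = 272.7318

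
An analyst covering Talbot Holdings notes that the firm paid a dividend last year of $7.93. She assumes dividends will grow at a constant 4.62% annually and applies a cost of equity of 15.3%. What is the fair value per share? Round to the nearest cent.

Gordon growth model: P₀ = D₁/(r − g). D₁ = 7.93 × (1 + 0.0462) = 8.2964.
P₀ = 8.2964 / (0.153 − 0.0462) = 8.2964 / 0.1068 = 77.6813

$77.68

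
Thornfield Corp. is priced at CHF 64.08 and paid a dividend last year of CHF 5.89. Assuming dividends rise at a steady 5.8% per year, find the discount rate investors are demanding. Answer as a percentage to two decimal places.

15.52%

Rearranging the constant-growth DDM: r = D₁/P₀ + g.
D₁ = 5.89 × (1 + 0.058) = 6.2316.
r = 6.2316 / 64.08 + 0.058 = 0.09725 + 0.058 = 0.15525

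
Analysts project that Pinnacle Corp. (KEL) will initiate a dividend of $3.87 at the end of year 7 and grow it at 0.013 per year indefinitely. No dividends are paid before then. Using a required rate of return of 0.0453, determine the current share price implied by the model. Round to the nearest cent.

Deferred-dividend DDM. At t=6 the remaining stream is a growing perpetuity with first payment D_7 = 3.87.
V_6 = D_7/(r−g) = 3.87/(0.0453−0.013) = 119.8142
P₀ = V_6/(1+r)^6 = 119.8142/(1+0.0453)^6 = 91.8465

$91.85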